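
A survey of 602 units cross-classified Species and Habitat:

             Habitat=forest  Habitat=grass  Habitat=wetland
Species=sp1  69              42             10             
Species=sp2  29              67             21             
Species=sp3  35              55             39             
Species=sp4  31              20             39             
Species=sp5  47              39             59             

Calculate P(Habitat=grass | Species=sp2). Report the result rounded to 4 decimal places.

0.5726

Total with Species=sp2: 29 + 67 + 21 = 117.
P(Habitat=grass | Species=sp2) = 67/117 = 0.5726.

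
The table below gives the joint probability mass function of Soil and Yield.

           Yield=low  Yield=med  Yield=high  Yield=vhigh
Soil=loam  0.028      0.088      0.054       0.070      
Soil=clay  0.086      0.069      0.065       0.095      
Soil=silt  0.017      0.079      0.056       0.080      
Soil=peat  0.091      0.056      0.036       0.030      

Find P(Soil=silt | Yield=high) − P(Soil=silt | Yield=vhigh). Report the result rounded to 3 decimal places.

-0.026

P(Yield=high) = 0.054 + 0.065 + 0.056 + 0.036 = 0.211; P(Soil=silt | Yield=high) = 0.056/0.211 = 0.2654.
P(Yield=vhigh) = 0.070 + 0.095 + 0.080 + 0.030 = 0.275; P(Soil=silt | Yield=vhigh) = 0.080/0.275 = 0.2909.
Difference = -0.026.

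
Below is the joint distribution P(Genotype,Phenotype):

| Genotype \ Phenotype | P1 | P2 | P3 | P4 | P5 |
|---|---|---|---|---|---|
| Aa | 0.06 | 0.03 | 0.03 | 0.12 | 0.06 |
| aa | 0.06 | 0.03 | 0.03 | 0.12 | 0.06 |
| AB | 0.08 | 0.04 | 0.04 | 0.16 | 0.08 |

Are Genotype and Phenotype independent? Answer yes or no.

Every cell satisfies P(Genotype,Phenotype) = P(Genotype)·P(Phenotype). For instance P(Genotype=AB) = 0.40, P(Phenotype=P5) = 0.20, and 0.40×0.20 = 0.08 matches the joint entry. So Genotype and Phenotype are independent.

yes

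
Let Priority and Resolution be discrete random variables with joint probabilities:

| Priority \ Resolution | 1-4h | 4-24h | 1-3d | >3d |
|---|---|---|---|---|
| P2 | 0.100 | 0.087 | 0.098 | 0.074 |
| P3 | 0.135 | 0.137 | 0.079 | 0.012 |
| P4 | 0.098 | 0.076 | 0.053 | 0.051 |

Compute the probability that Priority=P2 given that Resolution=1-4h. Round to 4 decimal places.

0.3003

P(Resolution=1-4h) = 0.100 + 0.135 + 0.098 = 0.333.
P(Priority=P2 | Resolution=1-4h) = 0.100/0.333 = 0.3003.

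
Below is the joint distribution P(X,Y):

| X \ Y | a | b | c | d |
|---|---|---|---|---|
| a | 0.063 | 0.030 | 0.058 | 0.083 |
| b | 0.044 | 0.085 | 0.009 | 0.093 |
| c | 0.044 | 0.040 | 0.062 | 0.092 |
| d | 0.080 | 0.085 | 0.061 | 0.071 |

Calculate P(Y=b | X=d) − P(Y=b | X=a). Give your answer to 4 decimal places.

0.1580

P(X=d) = 0.080 + 0.085 + 0.061 + 0.071 = 0.297; P(Y=b | X=d) = 0.085/0.297 = 0.28620.
P(X=a) = 0.063 + 0.030 + 0.058 + 0.083 = 0.234; P(Y=b | X=a) = 0.030/0.234 = 0.12821.
Difference = 0.1580.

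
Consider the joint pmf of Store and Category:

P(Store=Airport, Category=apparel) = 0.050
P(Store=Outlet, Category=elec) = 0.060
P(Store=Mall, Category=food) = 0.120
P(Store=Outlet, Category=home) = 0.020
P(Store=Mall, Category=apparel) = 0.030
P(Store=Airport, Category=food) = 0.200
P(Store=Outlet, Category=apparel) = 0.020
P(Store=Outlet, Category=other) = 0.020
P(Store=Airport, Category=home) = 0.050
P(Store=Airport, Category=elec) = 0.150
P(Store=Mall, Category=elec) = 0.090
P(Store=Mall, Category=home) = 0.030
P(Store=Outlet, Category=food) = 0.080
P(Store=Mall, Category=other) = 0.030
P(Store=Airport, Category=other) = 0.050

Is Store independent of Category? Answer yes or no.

yes

Every cell satisfies P(Store,Category) = P(Store)·P(Category). For instance P(Store=Airport) = 0.500, P(Category=home) = 0.100, and 0.500×0.100 = 0.050 matches the joint entry. So Store and Category are independent.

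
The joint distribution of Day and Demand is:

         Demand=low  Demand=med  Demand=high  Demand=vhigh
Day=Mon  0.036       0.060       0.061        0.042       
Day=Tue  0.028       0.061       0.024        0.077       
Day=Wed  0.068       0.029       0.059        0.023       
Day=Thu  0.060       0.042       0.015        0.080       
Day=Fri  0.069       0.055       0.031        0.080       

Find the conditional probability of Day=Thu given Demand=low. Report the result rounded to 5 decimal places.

0.22989

P(Demand=low) = 0.036 + 0.028 + 0.068 + 0.060 + 0.069 = 0.261.
P(Day=Thu | Demand=low) = 0.060/0.261 = 0.22989.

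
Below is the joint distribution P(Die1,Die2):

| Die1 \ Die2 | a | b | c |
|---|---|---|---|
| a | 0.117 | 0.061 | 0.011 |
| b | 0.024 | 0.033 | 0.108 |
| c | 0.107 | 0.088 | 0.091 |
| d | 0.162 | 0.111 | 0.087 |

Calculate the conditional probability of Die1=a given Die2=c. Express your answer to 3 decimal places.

P(Die2=c) = 0.011 + 0.108 + 0.091 + 0.087 = 0.297.
P(Die1=a | Die2=c) = 0.011/0.297 = 0.037.

0.037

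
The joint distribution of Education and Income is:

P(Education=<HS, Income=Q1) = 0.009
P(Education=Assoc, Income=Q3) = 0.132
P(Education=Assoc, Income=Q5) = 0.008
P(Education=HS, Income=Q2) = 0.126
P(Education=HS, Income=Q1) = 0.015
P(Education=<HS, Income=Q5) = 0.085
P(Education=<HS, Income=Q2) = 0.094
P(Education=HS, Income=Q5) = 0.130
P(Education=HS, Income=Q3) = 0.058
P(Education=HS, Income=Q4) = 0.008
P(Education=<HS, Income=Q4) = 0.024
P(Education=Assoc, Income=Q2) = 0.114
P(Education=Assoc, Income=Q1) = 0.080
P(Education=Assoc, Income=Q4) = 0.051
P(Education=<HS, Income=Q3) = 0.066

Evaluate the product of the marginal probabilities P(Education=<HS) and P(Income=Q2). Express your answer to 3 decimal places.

0.093

P(Education=<HS) = 0.009 + 0.094 + 0.066 + 0.024 + 0.085 = 0.278.
P(Income=Q2) = 0.094 + 0.126 + 0.114 = 0.334.
Product: 0.278 × 0.334 = 0.093.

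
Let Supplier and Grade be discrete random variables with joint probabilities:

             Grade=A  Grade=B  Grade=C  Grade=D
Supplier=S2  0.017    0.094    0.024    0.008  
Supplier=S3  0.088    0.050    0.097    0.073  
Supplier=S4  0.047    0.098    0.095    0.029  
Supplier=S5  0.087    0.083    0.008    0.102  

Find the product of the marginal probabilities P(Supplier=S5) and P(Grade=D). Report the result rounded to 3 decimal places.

0.059

P(Supplier=S5) = 0.087 + 0.083 + 0.008 + 0.102 = 0.280.
P(Grade=D) = 0.008 + 0.073 + 0.029 + 0.102 = 0.212.
Product: 0.280 × 0.212 = 0.059.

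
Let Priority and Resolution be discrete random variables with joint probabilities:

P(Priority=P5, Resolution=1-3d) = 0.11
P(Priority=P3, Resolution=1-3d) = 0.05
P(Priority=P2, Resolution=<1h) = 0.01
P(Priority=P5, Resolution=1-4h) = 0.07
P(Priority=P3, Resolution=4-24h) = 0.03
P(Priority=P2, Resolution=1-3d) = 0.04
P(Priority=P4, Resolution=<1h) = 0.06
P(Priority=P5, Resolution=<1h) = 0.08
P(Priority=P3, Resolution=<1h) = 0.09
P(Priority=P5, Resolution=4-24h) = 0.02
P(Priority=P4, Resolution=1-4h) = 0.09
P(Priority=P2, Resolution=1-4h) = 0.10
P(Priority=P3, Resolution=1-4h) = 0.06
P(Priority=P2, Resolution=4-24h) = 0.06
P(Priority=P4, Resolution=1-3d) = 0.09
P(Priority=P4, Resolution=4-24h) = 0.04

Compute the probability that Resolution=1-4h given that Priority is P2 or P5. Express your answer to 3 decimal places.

0.347

P(Priority=P2) = 0.01 + 0.10 + 0.06 + 0.04 = 0.21.
P(Priority=P5) = 0.08 + 0.07 + 0.02 + 0.11 = 0.28.
P(Priority ∈ {P2, P5}) = 0.21 + 0.28 = 0.49; P(Resolution=1-4h, Priority ∈ {P2, P5}) = 0.10 + 0.07 = 0.17.
P(Resolution=1-4h | Priority ∈ {P2, P5}) = 0.17/0.49 = 0.347.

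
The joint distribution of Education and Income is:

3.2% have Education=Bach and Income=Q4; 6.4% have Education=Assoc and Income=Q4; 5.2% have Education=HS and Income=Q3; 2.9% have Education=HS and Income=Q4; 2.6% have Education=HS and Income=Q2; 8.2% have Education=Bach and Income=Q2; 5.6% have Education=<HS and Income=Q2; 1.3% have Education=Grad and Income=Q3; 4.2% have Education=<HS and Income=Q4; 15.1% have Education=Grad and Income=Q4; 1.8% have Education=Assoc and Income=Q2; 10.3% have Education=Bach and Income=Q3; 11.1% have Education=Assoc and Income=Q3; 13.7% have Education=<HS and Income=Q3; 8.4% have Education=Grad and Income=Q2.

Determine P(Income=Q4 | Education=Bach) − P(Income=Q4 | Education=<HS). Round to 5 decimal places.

P(Education=Bach) = 0.082 + 0.103 + 0.032 = 0.217; P(Income=Q4 | Education=Bach) = 0.032/0.217 = 0.147465.
P(Education=<HS) = 0.056 + 0.137 + 0.042 = 0.235; P(Income=Q4 | Education=<HS) = 0.042/0.235 = 0.178723.
Difference = -0.03126.

-0.03126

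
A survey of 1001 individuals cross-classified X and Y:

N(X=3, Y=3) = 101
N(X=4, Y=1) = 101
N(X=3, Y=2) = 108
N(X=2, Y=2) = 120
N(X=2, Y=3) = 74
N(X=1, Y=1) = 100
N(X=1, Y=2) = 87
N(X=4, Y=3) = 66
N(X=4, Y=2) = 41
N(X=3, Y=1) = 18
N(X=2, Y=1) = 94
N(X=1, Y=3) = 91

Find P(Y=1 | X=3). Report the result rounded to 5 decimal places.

Total with X=3: 18 + 108 + 101 = 227.
P(Y=1 | X=3) = 18/227 = 0.07930.

0.07930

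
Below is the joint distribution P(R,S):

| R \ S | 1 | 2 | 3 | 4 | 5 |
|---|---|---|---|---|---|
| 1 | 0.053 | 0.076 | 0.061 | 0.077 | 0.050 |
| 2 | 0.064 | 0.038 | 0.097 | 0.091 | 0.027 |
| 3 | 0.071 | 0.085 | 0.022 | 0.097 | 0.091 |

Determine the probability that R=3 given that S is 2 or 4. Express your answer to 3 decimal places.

0.392

P(S=2) = 0.076 + 0.038 + 0.085 = 0.199.
P(S=4) = 0.077 + 0.091 + 0.097 = 0.265.
P(S ∈ {2, 4}) = 0.199 + 0.265 = 0.464; P(R=3, S ∈ {2, 4}) = 0.085 + 0.097 = 0.182.
P(R=3 | S ∈ {2, 4}) = 0.182/0.464 = 0.392.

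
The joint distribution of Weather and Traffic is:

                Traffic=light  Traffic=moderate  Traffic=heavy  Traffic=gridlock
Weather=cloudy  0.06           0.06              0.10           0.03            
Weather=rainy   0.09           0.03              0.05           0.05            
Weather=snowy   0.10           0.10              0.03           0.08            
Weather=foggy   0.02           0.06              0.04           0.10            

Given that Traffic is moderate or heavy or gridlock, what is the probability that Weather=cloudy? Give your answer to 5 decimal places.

0.26027

P(Traffic=moderate) = 0.06 + 0.03 + 0.10 + 0.06 = 0.25.
P(Traffic=heavy) = 0.10 + 0.05 + 0.03 + 0.04 = 0.22.
P(Traffic=gridlock) = 0.03 + 0.05 + 0.08 + 0.10 = 0.26.
P(Traffic ∈ {moderate, heavy, gridlock}) = 0.25 + 0.22 + 0.26 = 0.73; P(Weather=cloudy, Traffic ∈ {moderate, heavy, gridlock}) = 0.06 + 0.10 + 0.03 = 0.19.
P(Weather=cloudy | Traffic ∈ {moderate, heavy, gridlock}) = 0.19/0.73 = 0.26027.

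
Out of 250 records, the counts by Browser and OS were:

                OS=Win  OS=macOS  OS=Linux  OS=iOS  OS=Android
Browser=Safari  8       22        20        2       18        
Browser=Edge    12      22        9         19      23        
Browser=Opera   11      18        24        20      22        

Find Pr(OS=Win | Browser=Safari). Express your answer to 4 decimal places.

Total with Browser=Safari: 8 + 22 + 20 + 2 + 18 = 70.
P(OS=Win | Browser=Safari) = 8/70 = 0.1143.

0.1143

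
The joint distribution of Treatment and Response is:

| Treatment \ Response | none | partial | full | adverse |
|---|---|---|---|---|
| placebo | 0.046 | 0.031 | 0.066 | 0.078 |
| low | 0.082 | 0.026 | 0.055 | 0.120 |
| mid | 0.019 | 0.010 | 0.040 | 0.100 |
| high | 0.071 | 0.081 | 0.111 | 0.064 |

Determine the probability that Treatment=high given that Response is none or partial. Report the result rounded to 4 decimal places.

0.4153

P(Response=none) = 0.046 + 0.082 + 0.019 + 0.071 = 0.218.
P(Response=partial) = 0.031 + 0.026 + 0.010 + 0.081 = 0.148.
P(Response ∈ {none, partial}) = 0.218 + 0.148 = 0.366; P(Treatment=high, Response ∈ {none, partial}) = 0.071 + 0.081 = 0.152.
P(Treatment=high | Response ∈ {none, partial}) = 0.152/0.366 = 0.4153.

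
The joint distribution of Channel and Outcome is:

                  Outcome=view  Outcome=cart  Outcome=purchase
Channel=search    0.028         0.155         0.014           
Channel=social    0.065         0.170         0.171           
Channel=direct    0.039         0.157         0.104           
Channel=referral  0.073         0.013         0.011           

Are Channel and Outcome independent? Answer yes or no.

no

P(Channel=search) = 0.197 and P(Outcome=cart) = 0.495, so their product is 0.09752, but P(Channel=search, Outcome=cart) = 0.155. Since these differ, Channel and Outcome are not independent.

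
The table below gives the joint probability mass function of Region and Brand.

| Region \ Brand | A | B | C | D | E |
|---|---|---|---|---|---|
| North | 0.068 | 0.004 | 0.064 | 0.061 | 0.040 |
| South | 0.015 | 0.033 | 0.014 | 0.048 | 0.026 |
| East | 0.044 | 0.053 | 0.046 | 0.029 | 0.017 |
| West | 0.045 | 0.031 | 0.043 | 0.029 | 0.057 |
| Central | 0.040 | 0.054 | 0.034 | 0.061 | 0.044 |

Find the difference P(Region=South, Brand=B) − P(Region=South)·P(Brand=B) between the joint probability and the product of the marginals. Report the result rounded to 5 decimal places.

P(Region=South) = 0.015 + 0.033 + 0.014 + 0.048 + 0.026 = 0.136.
P(Brand=B) = 0.004 + 0.033 + 0.053 + 0.031 + 0.054 = 0.175.
P(Region=South, Brand=B) − P(Region=South)P(Brand=B) = 0.033 − 0.136×0.175 = 0.00920.

0.00920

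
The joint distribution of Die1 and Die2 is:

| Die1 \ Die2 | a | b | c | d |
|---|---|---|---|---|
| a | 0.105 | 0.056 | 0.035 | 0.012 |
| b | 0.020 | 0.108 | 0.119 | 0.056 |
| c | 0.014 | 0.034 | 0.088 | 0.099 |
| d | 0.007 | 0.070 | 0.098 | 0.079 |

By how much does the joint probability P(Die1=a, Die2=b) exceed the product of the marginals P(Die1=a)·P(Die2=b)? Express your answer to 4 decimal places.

0.0003

P(Die1=a) = 0.105 + 0.056 + 0.035 + 0.012 = 0.208.
P(Die2=b) = 0.056 + 0.108 + 0.034 + 0.070 = 0.268.
P(Die1=a, Die2=b) − P(Die1=a)P(Die2=b) = 0.056 − 0.208×0.268 = 0.0003.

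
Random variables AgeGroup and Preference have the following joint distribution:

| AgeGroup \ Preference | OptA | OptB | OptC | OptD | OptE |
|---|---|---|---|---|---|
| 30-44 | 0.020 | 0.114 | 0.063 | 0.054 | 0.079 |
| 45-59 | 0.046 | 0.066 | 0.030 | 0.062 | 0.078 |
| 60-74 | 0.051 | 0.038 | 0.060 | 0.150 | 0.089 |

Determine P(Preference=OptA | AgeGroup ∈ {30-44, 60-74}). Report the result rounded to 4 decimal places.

0.0989

P(AgeGroup=30-44) = 0.020 + 0.114 + 0.063 + 0.054 + 0.079 = 0.330.
P(AgeGroup=60-74) = 0.051 + 0.038 + 0.060 + 0.150 + 0.089 = 0.388.
P(AgeGroup ∈ {30-44, 60-74}) = 0.330 + 0.388 = 0.718; P(Preference=OptA, AgeGroup ∈ {30-44, 60-74}) = 0.020 + 0.051 = 0.071.
P(Preference=OptA | AgeGroup ∈ {30-44, 60-74}) = 0.071/0.718 = 0.0989.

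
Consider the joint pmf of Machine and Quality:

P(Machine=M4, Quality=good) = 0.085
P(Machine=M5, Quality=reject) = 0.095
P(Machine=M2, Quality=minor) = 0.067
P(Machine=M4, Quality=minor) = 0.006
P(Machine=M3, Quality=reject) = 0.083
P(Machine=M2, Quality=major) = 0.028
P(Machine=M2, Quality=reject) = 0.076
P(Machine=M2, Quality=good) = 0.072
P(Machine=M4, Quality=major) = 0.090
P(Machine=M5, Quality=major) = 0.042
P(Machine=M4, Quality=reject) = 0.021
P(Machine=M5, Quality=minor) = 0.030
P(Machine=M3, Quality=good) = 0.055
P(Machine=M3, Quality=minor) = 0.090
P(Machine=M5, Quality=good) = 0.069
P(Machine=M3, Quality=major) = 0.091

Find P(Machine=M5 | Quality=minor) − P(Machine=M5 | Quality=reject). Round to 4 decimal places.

-0.1900

P(Quality=minor) = 0.067 + 0.090 + 0.006 + 0.030 = 0.193; P(Machine=M5 | Quality=minor) = 0.030/0.193 = 0.15544.
P(Quality=reject) = 0.076 + 0.083 + 0.021 + 0.095 = 0.275; P(Machine=M5 | Quality=reject) = 0.095/0.275 = 0.34545.
Difference = -0.1900.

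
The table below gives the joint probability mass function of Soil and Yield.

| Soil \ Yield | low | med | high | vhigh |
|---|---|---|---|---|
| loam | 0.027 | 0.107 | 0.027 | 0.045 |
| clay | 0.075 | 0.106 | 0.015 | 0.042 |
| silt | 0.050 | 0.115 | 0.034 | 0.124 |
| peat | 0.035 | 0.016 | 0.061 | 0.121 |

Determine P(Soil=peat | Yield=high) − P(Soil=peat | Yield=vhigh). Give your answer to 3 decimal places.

P(Yield=high) = 0.027 + 0.015 + 0.034 + 0.061 = 0.137; P(Soil=peat | Yield=high) = 0.061/0.137 = 0.4453.
P(Yield=vhigh) = 0.045 + 0.042 + 0.124 + 0.121 = 0.332; P(Soil=peat | Yield=vhigh) = 0.121/0.332 = 0.3645.
Difference = 0.081.

0.081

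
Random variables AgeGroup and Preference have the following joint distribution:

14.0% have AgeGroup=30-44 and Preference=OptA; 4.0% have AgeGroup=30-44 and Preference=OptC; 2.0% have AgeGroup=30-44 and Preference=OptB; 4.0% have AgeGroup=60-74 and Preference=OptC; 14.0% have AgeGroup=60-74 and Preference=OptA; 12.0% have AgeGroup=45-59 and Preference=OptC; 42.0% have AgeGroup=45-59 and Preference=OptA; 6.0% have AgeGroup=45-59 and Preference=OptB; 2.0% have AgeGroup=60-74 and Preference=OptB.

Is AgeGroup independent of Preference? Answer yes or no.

yes

Every cell satisfies P(AgeGroup,Preference) = P(AgeGroup)·P(Preference). For instance P(AgeGroup=45-59) = 0.600, P(Preference=OptC) = 0.200, and 0.600×0.200 = 0.120 matches the joint entry. So AgeGroup and Preference are independent.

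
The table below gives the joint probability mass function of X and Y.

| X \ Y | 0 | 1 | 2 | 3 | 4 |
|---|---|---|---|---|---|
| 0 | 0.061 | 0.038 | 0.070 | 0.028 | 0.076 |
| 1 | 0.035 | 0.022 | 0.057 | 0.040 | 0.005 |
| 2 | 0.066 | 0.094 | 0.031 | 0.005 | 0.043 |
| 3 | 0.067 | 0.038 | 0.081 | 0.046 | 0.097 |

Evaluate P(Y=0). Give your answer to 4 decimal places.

P(Y=0) = 0.061 + 0.035 + 0.066 + 0.067 = 0.229.

0.2290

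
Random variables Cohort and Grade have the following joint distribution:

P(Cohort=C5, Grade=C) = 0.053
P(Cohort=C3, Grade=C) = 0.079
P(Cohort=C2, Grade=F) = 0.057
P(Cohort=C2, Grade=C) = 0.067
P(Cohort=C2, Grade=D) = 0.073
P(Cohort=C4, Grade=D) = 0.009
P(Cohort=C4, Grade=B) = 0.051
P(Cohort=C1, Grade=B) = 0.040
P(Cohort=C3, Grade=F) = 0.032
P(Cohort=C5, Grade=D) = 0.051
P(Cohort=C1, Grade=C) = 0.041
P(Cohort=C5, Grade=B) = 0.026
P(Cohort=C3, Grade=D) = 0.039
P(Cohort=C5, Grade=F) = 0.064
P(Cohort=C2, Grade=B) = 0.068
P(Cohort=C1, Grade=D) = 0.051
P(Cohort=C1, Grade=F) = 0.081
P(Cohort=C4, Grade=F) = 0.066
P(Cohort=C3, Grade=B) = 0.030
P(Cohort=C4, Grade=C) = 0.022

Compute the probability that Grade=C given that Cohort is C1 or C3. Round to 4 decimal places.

0.3053

P(Cohort=C1) = 0.040 + 0.041 + 0.051 + 0.081 = 0.213.
P(Cohort=C3) = 0.030 + 0.079 + 0.039 + 0.032 = 0.180.
P(Cohort ∈ {C1, C3}) = 0.213 + 0.180 = 0.393; P(Grade=C, Cohort ∈ {C1, C3}) = 0.041 + 0.079 = 0.120.
P(Grade=C | Cohort ∈ {C1, C3}) = 0.120/0.393 = 0.3053.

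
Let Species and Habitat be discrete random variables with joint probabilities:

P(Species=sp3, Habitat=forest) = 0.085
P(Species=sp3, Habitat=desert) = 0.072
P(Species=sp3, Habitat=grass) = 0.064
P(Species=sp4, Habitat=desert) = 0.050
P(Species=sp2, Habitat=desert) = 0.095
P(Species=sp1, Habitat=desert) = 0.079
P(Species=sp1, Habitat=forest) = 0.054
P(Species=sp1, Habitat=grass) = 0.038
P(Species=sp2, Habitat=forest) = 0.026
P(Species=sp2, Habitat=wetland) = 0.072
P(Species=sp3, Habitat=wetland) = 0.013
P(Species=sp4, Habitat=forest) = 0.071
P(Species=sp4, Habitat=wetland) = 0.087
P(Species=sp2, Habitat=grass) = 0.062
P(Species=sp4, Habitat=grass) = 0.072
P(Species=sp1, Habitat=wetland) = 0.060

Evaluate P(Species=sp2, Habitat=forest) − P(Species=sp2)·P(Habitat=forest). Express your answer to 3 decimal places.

P(Species=sp2) = 0.026 + 0.062 + 0.072 + 0.095 = 0.255.
P(Habitat=forest) = 0.054 + 0.026 + 0.085 + 0.071 = 0.236.
P(Species=sp2, Habitat=forest) − P(Species=sp2)P(Habitat=forest) = 0.026 − 0.255×0.236 = -0.034.

-0.034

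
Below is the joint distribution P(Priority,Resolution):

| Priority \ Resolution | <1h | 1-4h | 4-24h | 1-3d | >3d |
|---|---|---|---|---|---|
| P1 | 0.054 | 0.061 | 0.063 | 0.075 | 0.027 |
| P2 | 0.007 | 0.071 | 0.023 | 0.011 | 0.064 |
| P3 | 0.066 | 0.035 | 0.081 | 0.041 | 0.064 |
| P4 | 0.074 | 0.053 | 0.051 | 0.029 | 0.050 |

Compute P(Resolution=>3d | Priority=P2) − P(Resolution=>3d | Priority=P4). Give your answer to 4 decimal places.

0.1691

P(Priority=P2) = 0.007 + 0.071 + 0.023 + 0.011 + 0.064 = 0.176; P(Resolution=>3d | Priority=P2) = 0.064/0.176 = 0.36364.
P(Priority=P4) = 0.074 + 0.053 + 0.051 + 0.029 + 0.050 = 0.257; P(Resolution=>3d | Priority=P4) = 0.050/0.257 = 0.19455.
Difference = 0.1691.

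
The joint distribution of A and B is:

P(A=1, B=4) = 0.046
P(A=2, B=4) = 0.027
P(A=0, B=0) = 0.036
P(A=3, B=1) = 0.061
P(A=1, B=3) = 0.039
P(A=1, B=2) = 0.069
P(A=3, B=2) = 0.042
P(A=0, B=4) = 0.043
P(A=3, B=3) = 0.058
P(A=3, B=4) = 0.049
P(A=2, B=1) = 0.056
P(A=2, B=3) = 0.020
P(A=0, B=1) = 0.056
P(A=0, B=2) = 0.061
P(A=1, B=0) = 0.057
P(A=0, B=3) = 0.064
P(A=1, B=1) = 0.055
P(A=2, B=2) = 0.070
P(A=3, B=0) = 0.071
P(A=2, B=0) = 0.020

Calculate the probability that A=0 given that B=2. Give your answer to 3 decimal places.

P(B=2) = 0.061 + 0.069 + 0.070 + 0.042 = 0.242.
P(A=0 | B=2) = 0.061/0.242 = 0.252.

0.252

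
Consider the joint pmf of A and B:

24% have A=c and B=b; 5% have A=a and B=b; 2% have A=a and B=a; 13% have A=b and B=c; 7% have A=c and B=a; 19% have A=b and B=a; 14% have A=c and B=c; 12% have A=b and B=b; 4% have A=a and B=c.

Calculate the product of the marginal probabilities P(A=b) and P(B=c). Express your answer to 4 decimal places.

P(A=b) = 0.19 + 0.12 + 0.13 = 0.44.
P(B=c) = 0.04 + 0.13 + 0.14 = 0.31.
Product: 0.44 × 0.31 = 0.1364.

0.1364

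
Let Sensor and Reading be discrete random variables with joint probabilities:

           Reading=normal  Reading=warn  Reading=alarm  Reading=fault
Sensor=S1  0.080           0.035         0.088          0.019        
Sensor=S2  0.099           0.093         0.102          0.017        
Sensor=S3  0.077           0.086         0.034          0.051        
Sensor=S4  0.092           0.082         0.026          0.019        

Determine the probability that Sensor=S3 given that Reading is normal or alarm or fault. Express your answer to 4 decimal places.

P(Reading=normal) = 0.080 + 0.099 + 0.077 + 0.092 = 0.348.
P(Reading=alarm) = 0.088 + 0.102 + 0.034 + 0.026 = 0.250.
P(Reading=fault) = 0.019 + 0.017 + 0.051 + 0.019 = 0.106.
P(Reading ∈ {normal, alarm, fault}) = 0.348 + 0.250 + 0.106 = 0.704; P(Sensor=S3, Reading ∈ {normal, alarm, fault}) = 0.077 + 0.034 + 0.051 = 0.162.
P(Sensor=S3 | Reading ∈ {normal, alarm, fault}) = 0.162/0.704 = 0.2301.

0.2301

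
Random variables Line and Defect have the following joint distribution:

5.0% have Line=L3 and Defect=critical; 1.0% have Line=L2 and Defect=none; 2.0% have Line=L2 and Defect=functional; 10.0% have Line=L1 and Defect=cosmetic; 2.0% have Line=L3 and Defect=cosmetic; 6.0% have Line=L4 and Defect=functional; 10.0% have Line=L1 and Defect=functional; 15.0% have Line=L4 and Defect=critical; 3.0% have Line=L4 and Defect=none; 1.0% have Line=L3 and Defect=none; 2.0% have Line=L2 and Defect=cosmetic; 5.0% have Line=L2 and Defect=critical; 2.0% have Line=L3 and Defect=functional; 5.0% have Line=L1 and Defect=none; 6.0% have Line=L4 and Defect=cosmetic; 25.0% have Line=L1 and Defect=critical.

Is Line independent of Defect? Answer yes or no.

yes

Every cell satisfies P(Line,Defect) = P(Line)·P(Defect). For instance P(Line=L1) = 0.500, P(Defect=none) = 0.100, and 0.500×0.100 = 0.050 matches the joint entry. So Line and Defect are independent.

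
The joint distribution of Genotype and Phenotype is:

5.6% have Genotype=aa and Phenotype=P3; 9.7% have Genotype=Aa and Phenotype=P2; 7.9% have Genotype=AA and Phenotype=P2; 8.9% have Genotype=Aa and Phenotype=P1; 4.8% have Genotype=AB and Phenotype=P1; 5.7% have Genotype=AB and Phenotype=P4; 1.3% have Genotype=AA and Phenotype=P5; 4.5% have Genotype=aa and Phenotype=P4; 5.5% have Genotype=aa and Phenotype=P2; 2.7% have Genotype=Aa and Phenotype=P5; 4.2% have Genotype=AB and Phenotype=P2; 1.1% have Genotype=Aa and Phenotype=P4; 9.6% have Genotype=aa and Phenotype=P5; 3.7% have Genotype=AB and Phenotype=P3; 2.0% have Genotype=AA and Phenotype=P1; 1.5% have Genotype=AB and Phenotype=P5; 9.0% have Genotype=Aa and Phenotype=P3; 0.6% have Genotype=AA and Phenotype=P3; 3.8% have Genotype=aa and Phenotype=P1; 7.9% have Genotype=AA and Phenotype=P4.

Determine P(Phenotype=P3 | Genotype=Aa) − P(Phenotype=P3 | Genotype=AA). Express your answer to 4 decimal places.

0.2562

P(Genotype=Aa) = 0.089 + 0.097 + 0.090 + 0.011 + 0.027 = 0.314; P(Phenotype=P3 | Genotype=Aa) = 0.090/0.314 = 0.28662.
P(Genotype=AA) = 0.020 + 0.079 + 0.006 + 0.079 + 0.013 = 0.197; P(Phenotype=P3 | Genotype=AA) = 0.006/0.197 = 0.03046.
Difference = 0.2562.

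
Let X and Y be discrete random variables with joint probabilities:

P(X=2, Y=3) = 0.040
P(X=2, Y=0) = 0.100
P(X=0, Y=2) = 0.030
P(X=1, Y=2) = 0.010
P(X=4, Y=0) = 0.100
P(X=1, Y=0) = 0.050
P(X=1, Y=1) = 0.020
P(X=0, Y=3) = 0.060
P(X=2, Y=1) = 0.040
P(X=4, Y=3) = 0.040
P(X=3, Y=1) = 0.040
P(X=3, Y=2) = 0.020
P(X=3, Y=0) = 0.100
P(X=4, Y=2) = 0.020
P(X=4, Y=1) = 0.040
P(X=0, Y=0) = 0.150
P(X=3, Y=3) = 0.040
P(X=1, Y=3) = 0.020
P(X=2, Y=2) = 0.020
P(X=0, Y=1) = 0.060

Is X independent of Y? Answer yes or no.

yes

Every cell satisfies P(X,Y) = P(X)·P(Y). For instance P(X=0) = 0.300, P(Y=0) = 0.500, and 0.300×0.500 = 0.150 matches the joint entry. So X and Y are independent.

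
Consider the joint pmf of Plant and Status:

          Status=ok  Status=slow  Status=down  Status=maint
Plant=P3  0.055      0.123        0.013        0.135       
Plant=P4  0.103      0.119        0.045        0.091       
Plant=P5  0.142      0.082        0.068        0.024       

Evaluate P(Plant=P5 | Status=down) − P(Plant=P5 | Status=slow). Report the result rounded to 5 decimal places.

P(Status=down) = 0.013 + 0.045 + 0.068 = 0.126; P(Plant=P5 | Status=down) = 0.068/0.126 = 0.539683.
P(Status=slow) = 0.123 + 0.119 + 0.082 = 0.324; P(Plant=P5 | Status=slow) = 0.082/0.324 = 0.253086.
Difference = 0.28660.

0.28660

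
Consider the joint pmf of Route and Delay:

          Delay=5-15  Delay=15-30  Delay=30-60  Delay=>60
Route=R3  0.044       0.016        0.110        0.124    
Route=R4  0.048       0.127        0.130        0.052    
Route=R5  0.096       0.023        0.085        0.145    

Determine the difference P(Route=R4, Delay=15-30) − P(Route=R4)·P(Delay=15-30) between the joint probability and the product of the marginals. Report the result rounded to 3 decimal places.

0.068

P(Route=R4) = 0.048 + 0.127 + 0.130 + 0.052 = 0.357.
P(Delay=15-30) = 0.016 + 0.127 + 0.023 = 0.166.
P(Route=R4, Delay=15-30) − P(Route=R4)P(Delay=15-30) = 0.127 − 0.357×0.166 = 0.068.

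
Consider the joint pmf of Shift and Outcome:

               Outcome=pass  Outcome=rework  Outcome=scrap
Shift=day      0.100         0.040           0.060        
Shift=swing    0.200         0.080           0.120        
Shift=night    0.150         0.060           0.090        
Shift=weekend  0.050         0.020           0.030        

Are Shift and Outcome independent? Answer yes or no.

yes

Every cell satisfies P(Shift,Outcome) = P(Shift)·P(Outcome). For instance P(Shift=night) = 0.300, P(Outcome=rework) = 0.200, and 0.300×0.200 = 0.060 matches the joint entry. So Shift and Outcome are independent.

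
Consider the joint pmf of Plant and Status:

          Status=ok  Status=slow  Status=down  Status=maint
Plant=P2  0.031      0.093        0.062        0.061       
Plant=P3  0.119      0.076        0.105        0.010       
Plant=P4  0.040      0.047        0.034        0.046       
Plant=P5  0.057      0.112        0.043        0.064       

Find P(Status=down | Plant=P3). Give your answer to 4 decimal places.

0.3387

P(Plant=P3) = 0.119 + 0.076 + 0.105 + 0.010 = 0.310.
P(Status=down | Plant=P3) = 0.105/0.310 = 0.3387.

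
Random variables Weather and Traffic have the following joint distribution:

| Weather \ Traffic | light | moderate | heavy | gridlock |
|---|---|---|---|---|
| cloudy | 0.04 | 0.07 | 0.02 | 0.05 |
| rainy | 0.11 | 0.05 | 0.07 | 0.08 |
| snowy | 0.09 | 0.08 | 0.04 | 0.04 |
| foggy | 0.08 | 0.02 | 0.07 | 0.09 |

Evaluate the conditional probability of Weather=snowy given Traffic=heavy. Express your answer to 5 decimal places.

0.20000

P(Traffic=heavy) = 0.02 + 0.07 + 0.04 + 0.07 = 0.20.
P(Weather=snowy | Traffic=heavy) = 0.04/0.20 = 0.20000.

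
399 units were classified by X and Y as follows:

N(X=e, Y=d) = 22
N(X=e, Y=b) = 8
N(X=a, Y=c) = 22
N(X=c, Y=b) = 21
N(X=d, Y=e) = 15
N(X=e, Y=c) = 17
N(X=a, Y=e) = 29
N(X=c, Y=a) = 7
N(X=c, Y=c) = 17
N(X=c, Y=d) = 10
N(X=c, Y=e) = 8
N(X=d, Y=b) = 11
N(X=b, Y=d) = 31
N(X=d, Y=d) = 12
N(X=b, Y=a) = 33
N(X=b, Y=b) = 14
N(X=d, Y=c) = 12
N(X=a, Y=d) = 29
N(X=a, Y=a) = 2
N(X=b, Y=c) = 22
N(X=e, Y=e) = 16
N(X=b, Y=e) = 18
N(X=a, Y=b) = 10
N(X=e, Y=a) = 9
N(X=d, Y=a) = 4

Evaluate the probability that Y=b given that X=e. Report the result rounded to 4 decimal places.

Total with X=e: 9 + 8 + 17 + 22 + 16 = 72.
P(Y=b | X=e) = 8/72 = 0.1111.

0.1111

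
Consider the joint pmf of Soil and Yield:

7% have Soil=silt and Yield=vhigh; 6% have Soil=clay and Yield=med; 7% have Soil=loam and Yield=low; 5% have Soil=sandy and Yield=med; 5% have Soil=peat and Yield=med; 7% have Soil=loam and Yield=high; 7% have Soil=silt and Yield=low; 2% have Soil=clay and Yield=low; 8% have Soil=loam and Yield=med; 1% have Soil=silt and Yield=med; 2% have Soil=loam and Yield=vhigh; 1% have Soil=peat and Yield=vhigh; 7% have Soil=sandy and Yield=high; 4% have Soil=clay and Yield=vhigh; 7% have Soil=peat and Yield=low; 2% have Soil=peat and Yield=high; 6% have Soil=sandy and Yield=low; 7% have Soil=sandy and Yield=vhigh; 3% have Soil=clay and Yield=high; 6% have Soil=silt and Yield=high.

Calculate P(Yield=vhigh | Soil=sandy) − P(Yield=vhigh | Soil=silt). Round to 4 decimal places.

-0.0533

P(Soil=sandy) = 0.06 + 0.05 + 0.07 + 0.07 = 0.25; P(Yield=vhigh | Soil=sandy) = 0.07/0.25 = 0.28000.
P(Soil=silt) = 0.07 + 0.01 + 0.06 + 0.07 = 0.21; P(Yield=vhigh | Soil=silt) = 0.07/0.21 = 0.33333.
Difference = -0.0533.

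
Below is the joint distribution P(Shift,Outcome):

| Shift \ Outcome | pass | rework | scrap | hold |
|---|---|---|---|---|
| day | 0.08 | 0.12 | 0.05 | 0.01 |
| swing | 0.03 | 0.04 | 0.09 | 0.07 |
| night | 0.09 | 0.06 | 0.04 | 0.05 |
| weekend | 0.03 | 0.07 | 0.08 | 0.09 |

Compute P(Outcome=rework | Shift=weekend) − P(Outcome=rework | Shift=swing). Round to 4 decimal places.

0.0853

P(Shift=weekend) = 0.03 + 0.07 + 0.08 + 0.09 = 0.27; P(Outcome=rework | Shift=weekend) = 0.07/0.27 = 0.25926.
P(Shift=swing) = 0.03 + 0.04 + 0.09 + 0.07 = 0.23; P(Outcome=rework | Shift=swing) = 0.04/0.23 = 0.17391.
Difference = 0.0853.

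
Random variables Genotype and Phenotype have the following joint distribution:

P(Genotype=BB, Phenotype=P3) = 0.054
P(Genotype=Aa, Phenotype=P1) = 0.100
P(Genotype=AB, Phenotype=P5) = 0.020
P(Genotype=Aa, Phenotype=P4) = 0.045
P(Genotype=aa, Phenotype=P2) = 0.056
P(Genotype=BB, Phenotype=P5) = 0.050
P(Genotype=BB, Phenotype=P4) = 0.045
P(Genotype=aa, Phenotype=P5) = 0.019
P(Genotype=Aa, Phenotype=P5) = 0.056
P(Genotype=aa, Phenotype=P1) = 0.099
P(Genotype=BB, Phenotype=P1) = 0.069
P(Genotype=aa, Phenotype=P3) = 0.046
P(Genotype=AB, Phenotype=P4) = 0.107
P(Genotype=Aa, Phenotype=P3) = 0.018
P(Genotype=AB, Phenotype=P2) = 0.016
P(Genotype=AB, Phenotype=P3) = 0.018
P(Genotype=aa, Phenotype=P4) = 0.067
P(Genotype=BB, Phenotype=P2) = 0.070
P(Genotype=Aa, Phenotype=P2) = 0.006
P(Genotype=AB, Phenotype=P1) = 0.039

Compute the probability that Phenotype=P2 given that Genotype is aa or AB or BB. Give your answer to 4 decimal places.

0.1832

P(Genotype=aa) = 0.099 + 0.056 + 0.046 + 0.067 + 0.019 = 0.287.
P(Genotype=AB) = 0.039 + 0.016 + 0.018 + 0.107 + 0.020 = 0.200.
P(Genotype=BB) = 0.069 + 0.070 + 0.054 + 0.045 + 0.050 = 0.288.
P(Genotype ∈ {aa, AB, BB}) = 0.287 + 0.200 + 0.288 = 0.775; P(Phenotype=P2, Genotype ∈ {aa, AB, BB}) = 0.056 + 0.016 + 0.070 = 0.142.
P(Phenotype=P2 | Genotype ∈ {aa, AB, BB}) = 0.142/0.775 = 0.1832.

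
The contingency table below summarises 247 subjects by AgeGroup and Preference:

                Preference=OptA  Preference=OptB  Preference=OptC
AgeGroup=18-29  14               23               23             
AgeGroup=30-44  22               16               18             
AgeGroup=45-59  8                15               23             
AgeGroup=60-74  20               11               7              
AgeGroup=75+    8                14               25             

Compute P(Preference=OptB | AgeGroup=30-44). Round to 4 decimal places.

Total with AgeGroup=30-44: 22 + 16 + 18 = 56.
P(Preference=OptB | AgeGroup=30-44) = 16/56 = 0.2857.

0.2857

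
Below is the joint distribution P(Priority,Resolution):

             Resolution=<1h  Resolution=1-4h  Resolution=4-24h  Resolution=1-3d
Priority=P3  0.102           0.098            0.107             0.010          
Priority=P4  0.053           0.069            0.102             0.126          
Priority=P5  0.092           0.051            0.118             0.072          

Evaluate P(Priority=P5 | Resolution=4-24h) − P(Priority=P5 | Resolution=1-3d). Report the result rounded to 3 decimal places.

0.015

P(Resolution=4-24h) = 0.107 + 0.102 + 0.118 = 0.327; P(Priority=P5 | Resolution=4-24h) = 0.118/0.327 = 0.3609.
P(Resolution=1-3d) = 0.010 + 0.126 + 0.072 = 0.208; P(Priority=P5 | Resolution=1-3d) = 0.072/0.208 = 0.3462.
Difference = 0.015.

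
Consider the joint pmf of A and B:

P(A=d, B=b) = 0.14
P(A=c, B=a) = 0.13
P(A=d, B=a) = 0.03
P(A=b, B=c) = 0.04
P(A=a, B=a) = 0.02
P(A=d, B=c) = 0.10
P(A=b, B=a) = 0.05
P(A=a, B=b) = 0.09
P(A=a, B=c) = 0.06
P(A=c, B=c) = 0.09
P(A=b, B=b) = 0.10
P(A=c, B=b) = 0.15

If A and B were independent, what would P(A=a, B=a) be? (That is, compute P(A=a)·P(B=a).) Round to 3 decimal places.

P(A=a) = 0.02 + 0.09 + 0.06 = 0.17.
P(B=a) = 0.02 + 0.05 + 0.13 + 0.03 = 0.23.
Product: 0.17 × 0.23 = 0.039.

0.039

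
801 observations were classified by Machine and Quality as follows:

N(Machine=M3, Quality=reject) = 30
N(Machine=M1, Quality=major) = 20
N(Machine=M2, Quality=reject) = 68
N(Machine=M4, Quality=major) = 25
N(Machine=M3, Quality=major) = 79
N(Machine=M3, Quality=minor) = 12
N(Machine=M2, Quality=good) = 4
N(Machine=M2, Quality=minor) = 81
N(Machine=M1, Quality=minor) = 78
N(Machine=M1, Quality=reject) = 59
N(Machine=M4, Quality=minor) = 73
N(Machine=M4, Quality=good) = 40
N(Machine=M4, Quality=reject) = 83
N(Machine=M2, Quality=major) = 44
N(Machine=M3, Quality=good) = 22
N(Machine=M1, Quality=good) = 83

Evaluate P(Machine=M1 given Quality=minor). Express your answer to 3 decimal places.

0.320

Total with Quality=minor: 78 + 81 + 12 + 73 = 244.
P(Machine=M1 | Quality=minor) = 78/244 = 0.320.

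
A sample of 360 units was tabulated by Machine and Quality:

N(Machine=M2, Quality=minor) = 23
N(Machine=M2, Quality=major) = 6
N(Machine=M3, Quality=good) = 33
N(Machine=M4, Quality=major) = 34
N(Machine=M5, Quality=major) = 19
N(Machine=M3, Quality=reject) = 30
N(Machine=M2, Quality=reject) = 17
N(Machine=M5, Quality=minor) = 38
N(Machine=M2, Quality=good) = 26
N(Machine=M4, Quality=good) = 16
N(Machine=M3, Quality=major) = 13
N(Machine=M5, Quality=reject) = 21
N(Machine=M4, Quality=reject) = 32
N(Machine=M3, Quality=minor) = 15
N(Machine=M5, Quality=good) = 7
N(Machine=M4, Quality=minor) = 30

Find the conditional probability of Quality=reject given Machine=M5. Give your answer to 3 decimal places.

0.247

Total with Machine=M5: 7 + 38 + 19 + 21 = 85.
P(Quality=reject | Machine=M5) = 21/85 = 0.247.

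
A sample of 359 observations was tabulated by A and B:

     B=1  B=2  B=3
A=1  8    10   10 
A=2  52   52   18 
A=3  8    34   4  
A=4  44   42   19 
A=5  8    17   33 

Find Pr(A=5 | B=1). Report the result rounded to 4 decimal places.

Total with B=1: 8 + 52 + 8 + 44 + 8 = 120.
P(A=5 | B=1) = 8/120 = 0.0667.

0.0667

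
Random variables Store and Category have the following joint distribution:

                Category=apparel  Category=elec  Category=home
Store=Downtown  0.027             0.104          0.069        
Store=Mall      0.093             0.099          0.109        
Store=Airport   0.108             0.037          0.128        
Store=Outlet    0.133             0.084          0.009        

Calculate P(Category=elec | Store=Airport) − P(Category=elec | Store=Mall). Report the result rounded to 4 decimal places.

-0.1934

P(Store=Airport) = 0.108 + 0.037 + 0.128 = 0.273; P(Category=elec | Store=Airport) = 0.037/0.273 = 0.13553.
P(Store=Mall) = 0.093 + 0.099 + 0.109 = 0.301; P(Category=elec | Store=Mall) = 0.099/0.301 = 0.32890.
Difference = -0.1934.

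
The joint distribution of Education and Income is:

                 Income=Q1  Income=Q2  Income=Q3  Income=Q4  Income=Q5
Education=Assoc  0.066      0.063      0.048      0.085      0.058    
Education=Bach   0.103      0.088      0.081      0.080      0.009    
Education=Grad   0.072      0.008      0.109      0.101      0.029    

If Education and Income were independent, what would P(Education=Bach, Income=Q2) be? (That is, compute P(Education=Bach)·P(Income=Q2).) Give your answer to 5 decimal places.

0.05740

P(Education=Bach) = 0.103 + 0.088 + 0.081 + 0.080 + 0.009 = 0.361.
P(Income=Q2) = 0.063 + 0.088 + 0.008 = 0.159.
Product: 0.361 × 0.159 = 0.05740.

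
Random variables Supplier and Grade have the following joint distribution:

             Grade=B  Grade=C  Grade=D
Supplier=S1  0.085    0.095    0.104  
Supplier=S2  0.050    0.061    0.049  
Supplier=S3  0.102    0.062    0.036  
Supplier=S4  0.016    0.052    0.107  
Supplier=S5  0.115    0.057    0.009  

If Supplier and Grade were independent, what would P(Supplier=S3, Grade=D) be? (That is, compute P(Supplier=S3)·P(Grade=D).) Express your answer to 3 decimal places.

P(Supplier=S3) = 0.102 + 0.062 + 0.036 = 0.200.
P(Grade=D) = 0.104 + 0.049 + 0.036 + 0.107 + 0.009 = 0.305.
Product: 0.200 × 0.305 = 0.061.

0.061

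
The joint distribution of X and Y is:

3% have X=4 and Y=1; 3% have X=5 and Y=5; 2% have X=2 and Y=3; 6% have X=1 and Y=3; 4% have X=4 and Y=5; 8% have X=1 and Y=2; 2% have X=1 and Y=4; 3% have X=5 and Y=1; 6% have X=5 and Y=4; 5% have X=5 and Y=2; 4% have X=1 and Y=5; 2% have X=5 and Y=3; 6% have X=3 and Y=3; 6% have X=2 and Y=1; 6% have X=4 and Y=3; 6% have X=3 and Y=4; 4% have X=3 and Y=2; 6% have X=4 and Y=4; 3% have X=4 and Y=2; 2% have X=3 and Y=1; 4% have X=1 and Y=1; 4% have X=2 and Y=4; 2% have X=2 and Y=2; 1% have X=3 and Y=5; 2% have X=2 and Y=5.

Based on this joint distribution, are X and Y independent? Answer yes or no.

no

P(X=1) = 0.24 and P(Y=4) = 0.24, so their product is 0.0576, but P(X=1, Y=4) = 0.02. Since these differ, X and Y are not independent.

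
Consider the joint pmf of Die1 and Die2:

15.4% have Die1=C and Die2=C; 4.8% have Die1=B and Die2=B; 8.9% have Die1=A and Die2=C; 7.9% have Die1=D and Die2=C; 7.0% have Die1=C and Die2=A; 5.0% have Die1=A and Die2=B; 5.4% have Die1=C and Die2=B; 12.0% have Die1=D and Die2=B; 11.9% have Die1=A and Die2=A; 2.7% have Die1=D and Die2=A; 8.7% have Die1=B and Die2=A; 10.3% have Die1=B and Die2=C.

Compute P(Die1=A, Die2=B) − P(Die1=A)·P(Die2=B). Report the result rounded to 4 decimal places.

-0.0202

P(Die1=A) = 0.119 + 0.050 + 0.089 = 0.258.
P(Die2=B) = 0.050 + 0.048 + 0.054 + 0.120 = 0.272.
P(Die1=A, Die2=B) − P(Die1=A)P(Die2=B) = 0.050 − 0.258×0.272 = -0.0202.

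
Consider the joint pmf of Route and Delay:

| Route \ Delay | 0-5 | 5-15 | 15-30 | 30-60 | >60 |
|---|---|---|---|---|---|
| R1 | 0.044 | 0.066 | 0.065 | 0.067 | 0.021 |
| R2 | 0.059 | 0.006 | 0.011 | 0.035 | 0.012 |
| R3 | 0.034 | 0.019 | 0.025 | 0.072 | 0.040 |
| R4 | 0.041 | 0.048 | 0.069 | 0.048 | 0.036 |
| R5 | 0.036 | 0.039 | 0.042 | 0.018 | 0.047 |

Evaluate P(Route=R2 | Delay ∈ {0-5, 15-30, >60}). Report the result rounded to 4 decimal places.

P(Delay=0-5) = 0.044 + 0.059 + 0.034 + 0.041 + 0.036 = 0.214.
P(Delay=15-30) = 0.065 + 0.011 + 0.025 + 0.069 + 0.042 = 0.212.
P(Delay=>60) = 0.021 + 0.012 + 0.040 + 0.036 + 0.047 = 0.156.
P(Delay ∈ {0-5, 15-30, >60}) = 0.214 + 0.212 + 0.156 = 0.582; P(Route=R2, Delay ∈ {0-5, 15-30, >60}) = 0.059 + 0.011 + 0.012 = 0.082.
P(Route=R2 | Delay ∈ {0-5, 15-30, >60}) = 0.082/0.582 = 0.1409.

0.1409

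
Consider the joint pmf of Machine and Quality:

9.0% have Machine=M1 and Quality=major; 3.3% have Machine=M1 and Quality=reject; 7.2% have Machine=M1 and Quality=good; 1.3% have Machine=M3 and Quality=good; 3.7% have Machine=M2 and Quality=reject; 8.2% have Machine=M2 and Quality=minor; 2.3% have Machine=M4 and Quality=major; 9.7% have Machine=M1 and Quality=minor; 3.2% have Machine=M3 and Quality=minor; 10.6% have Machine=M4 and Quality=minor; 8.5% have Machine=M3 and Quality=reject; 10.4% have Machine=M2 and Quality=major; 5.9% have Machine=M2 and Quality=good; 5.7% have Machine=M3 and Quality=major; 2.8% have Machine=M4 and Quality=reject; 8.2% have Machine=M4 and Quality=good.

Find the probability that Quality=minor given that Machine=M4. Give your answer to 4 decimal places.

0.4435

P(Machine=M4) = 0.082 + 0.106 + 0.023 + 0.028 = 0.239.
P(Quality=minor | Machine=M4) = 0.106/0.239 = 0.4435.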